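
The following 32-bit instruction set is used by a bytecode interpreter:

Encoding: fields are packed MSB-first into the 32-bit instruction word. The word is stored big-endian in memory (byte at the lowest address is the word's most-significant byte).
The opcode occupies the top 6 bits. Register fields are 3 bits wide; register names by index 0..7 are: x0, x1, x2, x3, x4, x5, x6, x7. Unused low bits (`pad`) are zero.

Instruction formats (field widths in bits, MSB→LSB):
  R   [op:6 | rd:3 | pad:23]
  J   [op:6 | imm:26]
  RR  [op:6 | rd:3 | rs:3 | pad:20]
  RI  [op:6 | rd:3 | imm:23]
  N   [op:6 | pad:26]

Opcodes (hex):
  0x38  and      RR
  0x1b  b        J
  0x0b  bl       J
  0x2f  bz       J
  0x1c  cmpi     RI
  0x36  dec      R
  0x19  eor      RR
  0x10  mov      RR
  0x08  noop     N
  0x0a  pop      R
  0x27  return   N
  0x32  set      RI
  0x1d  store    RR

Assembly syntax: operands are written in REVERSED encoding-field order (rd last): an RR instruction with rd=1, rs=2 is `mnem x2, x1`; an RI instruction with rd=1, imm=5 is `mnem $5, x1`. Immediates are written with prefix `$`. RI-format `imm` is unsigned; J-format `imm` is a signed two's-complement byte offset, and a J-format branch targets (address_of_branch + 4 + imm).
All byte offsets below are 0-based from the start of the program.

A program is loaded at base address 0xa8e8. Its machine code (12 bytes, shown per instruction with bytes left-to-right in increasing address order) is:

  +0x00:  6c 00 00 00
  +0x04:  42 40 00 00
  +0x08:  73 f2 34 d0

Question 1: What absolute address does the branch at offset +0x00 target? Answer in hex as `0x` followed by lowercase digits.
off 0x00: read 6c 00 00 00 as big → 0x6c000000
  top 6b → 0x1b → b [J]
  [25:0] imm=0 = $0
  target = base 0xa8e8 + off 0x00 + 4 + imm 0 = 0xa8ec

0xa8ec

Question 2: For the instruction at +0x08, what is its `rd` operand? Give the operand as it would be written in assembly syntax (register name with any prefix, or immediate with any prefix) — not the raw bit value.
x7

@+08  big-endian(73 f2 34 d0) = 0x73f234d0
  op=0x73f234d0>>26=0x1c ⇒ cmpi (RI)
  rd: (w>>23)&0x7=0x7 → x7
  imm: (w>>0)&0x7fffff=0x7234d0 → $7484624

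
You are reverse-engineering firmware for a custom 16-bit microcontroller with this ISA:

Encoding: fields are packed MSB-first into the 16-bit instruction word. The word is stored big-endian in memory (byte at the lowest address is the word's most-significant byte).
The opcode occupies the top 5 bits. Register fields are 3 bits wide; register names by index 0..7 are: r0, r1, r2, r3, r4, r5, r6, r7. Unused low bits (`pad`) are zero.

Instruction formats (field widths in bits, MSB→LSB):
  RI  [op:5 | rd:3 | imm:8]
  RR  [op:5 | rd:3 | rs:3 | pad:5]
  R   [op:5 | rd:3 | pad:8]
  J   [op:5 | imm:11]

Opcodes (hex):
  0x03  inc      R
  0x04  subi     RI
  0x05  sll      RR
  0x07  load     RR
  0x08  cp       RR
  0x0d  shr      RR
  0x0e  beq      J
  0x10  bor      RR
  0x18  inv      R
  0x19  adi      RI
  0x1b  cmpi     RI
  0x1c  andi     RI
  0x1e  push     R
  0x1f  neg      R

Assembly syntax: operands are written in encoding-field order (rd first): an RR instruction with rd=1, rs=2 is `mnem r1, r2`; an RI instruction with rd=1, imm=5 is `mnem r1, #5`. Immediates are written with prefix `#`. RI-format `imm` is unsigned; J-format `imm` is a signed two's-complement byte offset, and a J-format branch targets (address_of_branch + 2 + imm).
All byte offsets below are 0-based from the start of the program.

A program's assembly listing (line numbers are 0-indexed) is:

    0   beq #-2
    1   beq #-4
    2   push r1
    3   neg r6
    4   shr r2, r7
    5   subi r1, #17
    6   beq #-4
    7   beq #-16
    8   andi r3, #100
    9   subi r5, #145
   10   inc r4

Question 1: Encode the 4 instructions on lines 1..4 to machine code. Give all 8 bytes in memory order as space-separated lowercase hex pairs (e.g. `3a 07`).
L1: beq op=0xe:5|imm=-4:11 ⇒ 0x77fc ⇒ big 77 fc
L2: push op=0x1e:5|rd=1:3|pad=0:8 ⇒ 0xf100 ⇒ big f1 00
L3: neg op=0x1f:5|rd=6:3|pad=0:8 ⇒ 0xfe00 ⇒ big fe 00
L4: shr op=0xd:5|rd=2:3|rs=7:3|pad=0:5 ⇒ 0x6ae0 ⇒ big 6a e0

77 fc f1 00 fe 00 6a e0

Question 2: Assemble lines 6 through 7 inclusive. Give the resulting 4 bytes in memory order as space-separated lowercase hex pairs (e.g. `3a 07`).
line 6 (beq): pack op=0xe:5|imm=-4:11 = 0x77fc; big→ 77 fc
line 7 (beq): pack op=0xe:5|imm=-16:11 = 0x77f0; big→ 77 f0

77 fc 77 f0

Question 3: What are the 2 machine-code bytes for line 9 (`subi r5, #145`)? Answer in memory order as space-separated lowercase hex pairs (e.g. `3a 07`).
25 91

line 9 (subi): pack op=0x4:5|rd=5:3|imm=145:8 = 0x2591; big→ 25 91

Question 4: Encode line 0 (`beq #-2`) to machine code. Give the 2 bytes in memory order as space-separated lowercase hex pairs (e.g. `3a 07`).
77 fe

L0: beq op=0xe:5|imm=-2:11 ⇒ 0x77fe ⇒ big 77 fe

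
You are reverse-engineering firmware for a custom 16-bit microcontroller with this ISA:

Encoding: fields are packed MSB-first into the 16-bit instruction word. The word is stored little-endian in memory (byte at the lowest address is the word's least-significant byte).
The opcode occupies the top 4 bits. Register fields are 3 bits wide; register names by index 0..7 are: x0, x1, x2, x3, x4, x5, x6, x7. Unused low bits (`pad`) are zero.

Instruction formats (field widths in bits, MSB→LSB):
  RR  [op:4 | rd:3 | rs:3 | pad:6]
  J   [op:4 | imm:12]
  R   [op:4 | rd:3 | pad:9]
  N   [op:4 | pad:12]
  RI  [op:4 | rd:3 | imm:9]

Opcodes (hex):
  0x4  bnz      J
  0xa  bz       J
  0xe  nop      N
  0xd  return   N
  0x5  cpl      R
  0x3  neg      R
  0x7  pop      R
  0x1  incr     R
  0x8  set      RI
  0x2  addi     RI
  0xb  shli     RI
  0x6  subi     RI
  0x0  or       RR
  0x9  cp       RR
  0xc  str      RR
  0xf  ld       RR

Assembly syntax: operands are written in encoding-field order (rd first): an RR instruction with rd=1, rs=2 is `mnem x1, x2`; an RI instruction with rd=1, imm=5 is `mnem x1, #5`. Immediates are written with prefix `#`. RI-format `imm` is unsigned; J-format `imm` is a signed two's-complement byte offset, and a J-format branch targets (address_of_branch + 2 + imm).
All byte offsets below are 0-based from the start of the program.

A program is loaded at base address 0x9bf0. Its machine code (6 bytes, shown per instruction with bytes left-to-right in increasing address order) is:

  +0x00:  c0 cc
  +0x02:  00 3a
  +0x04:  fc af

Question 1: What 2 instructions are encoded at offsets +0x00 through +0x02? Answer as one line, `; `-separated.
str x6, x3; neg x5

off 0x00: read c0 cc as little → 0xccc0
  top 4b → 0xc → str [RR]
  rd: (w>>9)&0x7=0x6 → x6
  rs: (w>>6)&0x7=0x3 → x3
off 0x02: read 00 3a as little → 0x3a00
  top 4b → 0x3 → neg [R]
  rd: (w>>9)&0x7=0x5 → x5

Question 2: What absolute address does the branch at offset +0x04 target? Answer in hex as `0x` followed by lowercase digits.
off 0x04: read fc af as little → 0xaffc
  op=0xaffc>>12=0xa ⇒ bz (J)
  imm: (w>>0)&0xfff=0xffc (s12→-4) → #-4
  target = base 0x9bf0 + off 0x04 + 2 + imm -4 = 0x9bf2

0x9bf2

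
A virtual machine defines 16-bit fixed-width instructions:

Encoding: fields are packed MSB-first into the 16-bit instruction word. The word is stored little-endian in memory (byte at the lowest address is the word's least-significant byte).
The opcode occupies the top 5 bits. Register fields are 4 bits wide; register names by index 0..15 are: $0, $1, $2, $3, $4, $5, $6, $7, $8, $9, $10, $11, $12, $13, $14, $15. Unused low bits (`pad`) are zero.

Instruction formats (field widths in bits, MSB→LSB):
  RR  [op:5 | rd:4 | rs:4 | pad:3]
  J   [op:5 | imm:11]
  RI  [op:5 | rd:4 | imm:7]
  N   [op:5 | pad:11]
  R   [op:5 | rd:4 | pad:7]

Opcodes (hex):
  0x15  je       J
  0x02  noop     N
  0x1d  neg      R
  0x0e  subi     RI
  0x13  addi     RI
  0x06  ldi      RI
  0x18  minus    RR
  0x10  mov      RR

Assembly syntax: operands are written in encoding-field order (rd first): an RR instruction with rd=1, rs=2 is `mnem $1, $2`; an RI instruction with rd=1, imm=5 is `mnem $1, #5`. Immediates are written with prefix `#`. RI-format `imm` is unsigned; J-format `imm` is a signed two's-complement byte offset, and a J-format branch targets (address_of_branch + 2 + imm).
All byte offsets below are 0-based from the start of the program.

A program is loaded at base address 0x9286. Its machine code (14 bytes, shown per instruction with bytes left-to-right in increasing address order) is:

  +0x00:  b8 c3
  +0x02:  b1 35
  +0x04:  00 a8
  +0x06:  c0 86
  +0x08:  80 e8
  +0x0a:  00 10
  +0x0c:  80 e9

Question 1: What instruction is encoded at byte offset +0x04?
je #0

[04] 00 a8 → 0xa800
  op=0xa800>>11=0x15 ⇒ je (J)
  imm@[10:0]=0x0 ⇒ #0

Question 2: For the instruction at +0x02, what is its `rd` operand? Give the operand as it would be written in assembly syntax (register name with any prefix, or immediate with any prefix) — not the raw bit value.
$11

[02] b1 35 → 0x35b1
  op=0x35b1>>11=0x6 ⇒ ldi (RI)
  rd@[10:7]=0xb ⇒ $11
  imm@[6:0]=0x31 ⇒ #49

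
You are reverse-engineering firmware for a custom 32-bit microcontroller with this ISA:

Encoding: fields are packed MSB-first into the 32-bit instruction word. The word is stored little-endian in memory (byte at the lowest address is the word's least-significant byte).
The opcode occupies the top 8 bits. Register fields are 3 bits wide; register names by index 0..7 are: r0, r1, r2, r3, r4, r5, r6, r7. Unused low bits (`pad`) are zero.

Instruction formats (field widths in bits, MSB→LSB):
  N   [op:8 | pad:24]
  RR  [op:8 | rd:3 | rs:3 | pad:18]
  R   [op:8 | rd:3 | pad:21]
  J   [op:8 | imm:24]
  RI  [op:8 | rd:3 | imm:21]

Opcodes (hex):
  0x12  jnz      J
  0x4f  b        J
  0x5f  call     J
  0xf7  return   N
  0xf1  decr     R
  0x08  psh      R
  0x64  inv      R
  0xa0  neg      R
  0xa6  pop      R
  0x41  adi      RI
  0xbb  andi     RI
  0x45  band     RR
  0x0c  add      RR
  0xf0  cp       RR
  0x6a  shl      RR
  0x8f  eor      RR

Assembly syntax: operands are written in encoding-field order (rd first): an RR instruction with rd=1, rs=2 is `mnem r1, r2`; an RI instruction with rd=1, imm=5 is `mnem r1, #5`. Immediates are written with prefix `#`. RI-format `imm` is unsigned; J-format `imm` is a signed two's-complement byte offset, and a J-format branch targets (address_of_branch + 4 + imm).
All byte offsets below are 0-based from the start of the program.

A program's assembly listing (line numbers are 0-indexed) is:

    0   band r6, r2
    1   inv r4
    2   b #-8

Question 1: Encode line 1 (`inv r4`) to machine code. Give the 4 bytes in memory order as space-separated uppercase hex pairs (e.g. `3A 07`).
00 00 80 64

L1: inv op=0x64:8|rd=4:3|pad=0:21 ⇒ 0x64800000 ⇒ little 00 00 80 64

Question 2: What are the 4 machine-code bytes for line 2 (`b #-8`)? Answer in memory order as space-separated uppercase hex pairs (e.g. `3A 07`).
F8 FF FF 4F

L2: b op=0x4f:8|imm=-8:24 ⇒ 0x4ffffff8 ⇒ little f8 ff ff 4f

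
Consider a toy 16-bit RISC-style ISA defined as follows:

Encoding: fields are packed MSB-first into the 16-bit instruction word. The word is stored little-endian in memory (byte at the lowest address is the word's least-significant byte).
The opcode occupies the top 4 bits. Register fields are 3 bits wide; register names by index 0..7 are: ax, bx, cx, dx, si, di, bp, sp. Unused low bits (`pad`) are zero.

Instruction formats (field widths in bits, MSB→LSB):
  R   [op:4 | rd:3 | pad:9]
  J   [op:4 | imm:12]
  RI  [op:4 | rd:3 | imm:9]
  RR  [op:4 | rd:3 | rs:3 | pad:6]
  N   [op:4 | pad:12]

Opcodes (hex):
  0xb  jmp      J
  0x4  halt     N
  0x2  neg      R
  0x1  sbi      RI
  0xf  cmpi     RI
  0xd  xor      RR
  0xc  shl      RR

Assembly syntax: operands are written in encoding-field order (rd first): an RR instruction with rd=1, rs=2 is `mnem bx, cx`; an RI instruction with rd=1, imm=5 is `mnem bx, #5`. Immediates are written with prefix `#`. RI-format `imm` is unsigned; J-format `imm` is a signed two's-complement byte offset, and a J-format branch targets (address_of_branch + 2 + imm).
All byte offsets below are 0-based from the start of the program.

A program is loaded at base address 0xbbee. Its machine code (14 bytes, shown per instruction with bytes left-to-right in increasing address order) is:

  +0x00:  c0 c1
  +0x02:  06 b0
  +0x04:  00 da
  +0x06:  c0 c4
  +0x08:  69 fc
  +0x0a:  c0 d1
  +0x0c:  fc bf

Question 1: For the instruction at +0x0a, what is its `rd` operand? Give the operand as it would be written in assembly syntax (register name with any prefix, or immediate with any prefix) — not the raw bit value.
off 0x0a: read c0 d1 as little → 0xd1c0
  top 4b → 0xd → xor [RR]
  rd: (w>>9)&0x7=0x0 → ax
  rs: (w>>6)&0x7=0x7 → sp

ax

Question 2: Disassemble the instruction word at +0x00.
shl ax, sp

off 0x00: read c0 c1 as little → 0xc1c0
  top 4b → 0xc → shl [RR]
  rd@[11:9]=0x0 ⇒ ax
  rs@[8:6]=0x7 ⇒ sp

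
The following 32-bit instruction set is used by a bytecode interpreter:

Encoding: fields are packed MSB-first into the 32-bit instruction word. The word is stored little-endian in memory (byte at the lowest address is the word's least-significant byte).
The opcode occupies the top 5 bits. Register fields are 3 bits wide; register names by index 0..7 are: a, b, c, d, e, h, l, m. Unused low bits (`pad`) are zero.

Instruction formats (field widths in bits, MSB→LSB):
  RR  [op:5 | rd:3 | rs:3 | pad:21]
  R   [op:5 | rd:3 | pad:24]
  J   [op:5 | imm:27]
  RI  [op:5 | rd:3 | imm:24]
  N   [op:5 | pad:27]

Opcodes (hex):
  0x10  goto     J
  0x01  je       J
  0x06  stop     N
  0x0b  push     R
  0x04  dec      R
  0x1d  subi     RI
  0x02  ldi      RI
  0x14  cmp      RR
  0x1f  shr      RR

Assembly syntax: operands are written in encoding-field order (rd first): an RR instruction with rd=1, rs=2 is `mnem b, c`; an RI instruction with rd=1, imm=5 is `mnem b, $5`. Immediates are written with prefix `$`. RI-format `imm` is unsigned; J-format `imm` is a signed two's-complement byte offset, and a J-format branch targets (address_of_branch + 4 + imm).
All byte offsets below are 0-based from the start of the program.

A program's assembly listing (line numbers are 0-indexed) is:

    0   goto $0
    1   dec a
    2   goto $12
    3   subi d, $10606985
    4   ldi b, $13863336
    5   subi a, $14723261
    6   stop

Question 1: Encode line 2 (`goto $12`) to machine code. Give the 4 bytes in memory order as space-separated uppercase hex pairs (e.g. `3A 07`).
0C 00 00 80

line 2 (goto): pack op=0x10:5|imm=12:27 = 0x8000000c; little→ 0c 00 00 80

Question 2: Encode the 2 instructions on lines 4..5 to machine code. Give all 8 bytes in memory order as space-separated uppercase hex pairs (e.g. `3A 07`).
line 4 (ldi): pack op=0x2:5|rd=1:3|imm=13863336:24 = 0x11d389a8; little→ a8 89 d3 11
line 5 (subi): pack op=0x1d:5|rd=0:3|imm=14723261:24 = 0xe8e0a8bd; little→ bd a8 e0 e8

A8 89 D3 11 BD A8 E0 E8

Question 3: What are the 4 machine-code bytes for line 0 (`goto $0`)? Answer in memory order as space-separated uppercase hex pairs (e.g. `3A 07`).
L0: goto op=0x10:5|imm=0:27 ⇒ 0x80000000 ⇒ little 00 00 00 80

00 00 00 80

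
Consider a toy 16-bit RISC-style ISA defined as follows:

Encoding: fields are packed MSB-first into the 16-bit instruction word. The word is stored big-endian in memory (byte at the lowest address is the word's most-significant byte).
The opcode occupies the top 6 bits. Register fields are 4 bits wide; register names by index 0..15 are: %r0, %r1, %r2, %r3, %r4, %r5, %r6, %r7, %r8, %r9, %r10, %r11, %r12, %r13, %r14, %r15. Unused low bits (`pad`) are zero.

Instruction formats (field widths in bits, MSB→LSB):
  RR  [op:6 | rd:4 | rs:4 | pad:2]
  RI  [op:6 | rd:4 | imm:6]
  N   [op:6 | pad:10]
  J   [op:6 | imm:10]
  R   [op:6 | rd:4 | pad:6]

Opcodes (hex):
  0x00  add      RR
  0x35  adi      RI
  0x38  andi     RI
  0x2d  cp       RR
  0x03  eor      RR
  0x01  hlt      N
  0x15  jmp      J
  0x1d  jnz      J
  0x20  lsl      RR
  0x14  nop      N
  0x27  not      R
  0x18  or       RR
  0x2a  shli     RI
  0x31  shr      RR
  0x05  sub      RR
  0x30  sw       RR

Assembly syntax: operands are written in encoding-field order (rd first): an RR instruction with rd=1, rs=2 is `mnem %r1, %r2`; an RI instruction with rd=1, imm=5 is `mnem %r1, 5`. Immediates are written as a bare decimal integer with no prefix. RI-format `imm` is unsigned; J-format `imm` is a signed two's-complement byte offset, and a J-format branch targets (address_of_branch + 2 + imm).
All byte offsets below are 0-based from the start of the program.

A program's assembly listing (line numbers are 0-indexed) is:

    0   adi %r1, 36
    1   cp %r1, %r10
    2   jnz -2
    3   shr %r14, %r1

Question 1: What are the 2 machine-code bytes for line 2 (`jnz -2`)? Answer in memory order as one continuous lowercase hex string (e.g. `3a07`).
77fe

L2: jnz op=0x1d:6|imm=-2:10 ⇒ 0x77fe ⇒ big 77 fe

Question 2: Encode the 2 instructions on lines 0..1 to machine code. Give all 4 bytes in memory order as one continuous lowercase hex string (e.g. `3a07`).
0. adi fields op=0x35:6|rd=1:4|imm=36:6 → word d464h → d4 64
1. cp fields op=0x2d:6|rd=1:4|rs=10:4|pad=0:2 → word b468h → b4 68

d464b468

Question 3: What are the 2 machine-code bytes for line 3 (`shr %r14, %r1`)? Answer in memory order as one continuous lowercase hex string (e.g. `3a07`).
c784

3. shr fields op=0x31:6|rd=14:4|rs=1:4|pad=0:2 → word c784h → c7 84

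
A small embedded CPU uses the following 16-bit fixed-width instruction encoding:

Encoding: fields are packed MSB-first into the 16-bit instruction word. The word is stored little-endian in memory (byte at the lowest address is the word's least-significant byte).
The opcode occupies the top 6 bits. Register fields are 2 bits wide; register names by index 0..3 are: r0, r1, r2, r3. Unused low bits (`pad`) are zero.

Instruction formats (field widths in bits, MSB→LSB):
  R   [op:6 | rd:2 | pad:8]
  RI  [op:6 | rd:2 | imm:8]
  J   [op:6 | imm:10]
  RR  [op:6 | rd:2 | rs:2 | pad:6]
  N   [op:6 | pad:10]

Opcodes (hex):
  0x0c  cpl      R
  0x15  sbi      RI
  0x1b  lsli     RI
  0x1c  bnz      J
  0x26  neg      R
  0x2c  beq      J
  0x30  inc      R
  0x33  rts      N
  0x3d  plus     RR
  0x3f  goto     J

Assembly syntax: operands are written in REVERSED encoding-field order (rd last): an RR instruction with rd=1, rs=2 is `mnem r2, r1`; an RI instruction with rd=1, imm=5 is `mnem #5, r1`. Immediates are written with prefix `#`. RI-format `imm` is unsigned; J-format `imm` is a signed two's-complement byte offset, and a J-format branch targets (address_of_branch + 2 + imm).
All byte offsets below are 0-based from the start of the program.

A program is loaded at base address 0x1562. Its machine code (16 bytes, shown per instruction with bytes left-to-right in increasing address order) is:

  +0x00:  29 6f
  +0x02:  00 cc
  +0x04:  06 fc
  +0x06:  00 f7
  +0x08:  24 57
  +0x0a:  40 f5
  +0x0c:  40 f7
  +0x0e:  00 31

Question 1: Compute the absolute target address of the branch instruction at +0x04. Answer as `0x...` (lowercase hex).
+0x04: 06 fc ⇒ word 0xfc06 (little)
  opcode bits[15:10]=0x3f: goto/J
  imm: (w>>0)&0x3ff=0x6 → #6
  target = base 0x1562 + off 0x04 + 2 + imm 6 = 0x156e

0x156e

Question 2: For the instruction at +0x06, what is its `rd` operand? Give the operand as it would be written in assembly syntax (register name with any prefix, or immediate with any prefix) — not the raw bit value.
[06] 00 f7 → 0xf700
  op=0xf700>>10=0x3d ⇒ plus (RR)
  [9:8] rd=3 = r3
  [7:6] rs=0 = r0

r3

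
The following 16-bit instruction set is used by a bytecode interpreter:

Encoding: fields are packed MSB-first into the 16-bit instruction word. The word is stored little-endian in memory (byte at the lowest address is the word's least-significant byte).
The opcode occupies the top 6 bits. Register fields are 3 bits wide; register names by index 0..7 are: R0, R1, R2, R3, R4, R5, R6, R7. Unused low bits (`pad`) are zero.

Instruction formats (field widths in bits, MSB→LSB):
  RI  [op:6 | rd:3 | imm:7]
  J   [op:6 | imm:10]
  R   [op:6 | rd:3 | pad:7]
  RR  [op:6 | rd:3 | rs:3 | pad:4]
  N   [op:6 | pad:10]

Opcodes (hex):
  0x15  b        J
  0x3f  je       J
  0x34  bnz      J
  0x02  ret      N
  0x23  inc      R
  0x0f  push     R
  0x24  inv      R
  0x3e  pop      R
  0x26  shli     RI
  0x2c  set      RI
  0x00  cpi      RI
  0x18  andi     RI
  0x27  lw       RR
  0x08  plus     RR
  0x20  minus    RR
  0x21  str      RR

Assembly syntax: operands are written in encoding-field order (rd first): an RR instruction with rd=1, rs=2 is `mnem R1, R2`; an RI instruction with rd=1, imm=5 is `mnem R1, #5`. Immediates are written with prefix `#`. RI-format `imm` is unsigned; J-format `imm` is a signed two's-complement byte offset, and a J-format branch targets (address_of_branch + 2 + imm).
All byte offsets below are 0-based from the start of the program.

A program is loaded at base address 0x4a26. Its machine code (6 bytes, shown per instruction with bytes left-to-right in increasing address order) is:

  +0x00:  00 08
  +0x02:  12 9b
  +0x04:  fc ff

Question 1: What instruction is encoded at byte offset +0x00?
@+00  little-endian(00 08) = 0x0800
  op=0x0800>>10=0x2 ⇒ ret (N)

ret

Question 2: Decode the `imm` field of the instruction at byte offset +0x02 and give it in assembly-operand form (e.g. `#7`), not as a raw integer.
off 0x02: read 12 9b as little → 0x9b12
  opcode bits[15:10]=0x26: shli/RI
  [9:7] rd=6 = R6
  [6:0] imm=18 = #18

#18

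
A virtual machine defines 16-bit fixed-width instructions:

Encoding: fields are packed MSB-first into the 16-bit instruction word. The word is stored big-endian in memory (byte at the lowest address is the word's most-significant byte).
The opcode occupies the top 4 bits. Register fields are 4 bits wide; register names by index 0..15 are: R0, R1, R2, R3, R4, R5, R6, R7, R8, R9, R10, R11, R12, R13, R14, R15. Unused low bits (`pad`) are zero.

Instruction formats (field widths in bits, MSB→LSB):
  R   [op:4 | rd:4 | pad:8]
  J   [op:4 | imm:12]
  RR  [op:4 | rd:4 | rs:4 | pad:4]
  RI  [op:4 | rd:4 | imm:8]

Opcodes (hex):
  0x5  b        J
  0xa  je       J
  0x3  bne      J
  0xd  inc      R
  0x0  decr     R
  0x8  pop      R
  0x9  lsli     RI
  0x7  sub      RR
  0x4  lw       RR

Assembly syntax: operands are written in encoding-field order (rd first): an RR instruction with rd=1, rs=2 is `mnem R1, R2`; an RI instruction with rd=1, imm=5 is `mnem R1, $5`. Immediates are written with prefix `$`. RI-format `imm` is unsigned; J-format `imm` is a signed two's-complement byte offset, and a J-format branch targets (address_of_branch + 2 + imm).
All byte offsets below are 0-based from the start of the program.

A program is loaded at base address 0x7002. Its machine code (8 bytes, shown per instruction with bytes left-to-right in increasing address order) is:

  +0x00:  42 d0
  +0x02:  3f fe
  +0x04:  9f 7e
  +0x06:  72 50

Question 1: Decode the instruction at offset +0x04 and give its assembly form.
lsli R15, $126

[04] 9f 7e → 0x9f7e
  op=0x9f7e>>12=0x9 ⇒ lsli (RI)
  rd@[11:8]=0xf ⇒ R15
  imm@[7:0]=0x7e ⇒ $126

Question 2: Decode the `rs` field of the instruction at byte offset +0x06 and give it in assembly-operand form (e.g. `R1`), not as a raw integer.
[06] 72 50 → 0x7250
  opcode bits[15:12]=0x7: sub/RR
  rd@[11:8]=0x2 ⇒ R2
  rs@[7:4]=0x5 ⇒ R5

R5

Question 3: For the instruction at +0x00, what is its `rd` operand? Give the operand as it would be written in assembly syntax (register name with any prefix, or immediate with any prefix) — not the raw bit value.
off 0x00: read 42 d0 as big → 0x42d0
  opcode bits[15:12]=0x4: lw/RR
  rd: (w>>8)&0xf=0x2 → R2
  rs: (w>>4)&0xf=0xd → R13

R2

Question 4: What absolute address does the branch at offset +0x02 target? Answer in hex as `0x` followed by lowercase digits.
0x7004

[02] 3f fe → 0x3ffe
  top 4b → 0x3 → bne [J]
  imm: (w>>0)&0xfff=0xffe (s12→-2) → $-2
  target = base 0x7002 + off 0x02 + 2 + imm -2 = 0x7004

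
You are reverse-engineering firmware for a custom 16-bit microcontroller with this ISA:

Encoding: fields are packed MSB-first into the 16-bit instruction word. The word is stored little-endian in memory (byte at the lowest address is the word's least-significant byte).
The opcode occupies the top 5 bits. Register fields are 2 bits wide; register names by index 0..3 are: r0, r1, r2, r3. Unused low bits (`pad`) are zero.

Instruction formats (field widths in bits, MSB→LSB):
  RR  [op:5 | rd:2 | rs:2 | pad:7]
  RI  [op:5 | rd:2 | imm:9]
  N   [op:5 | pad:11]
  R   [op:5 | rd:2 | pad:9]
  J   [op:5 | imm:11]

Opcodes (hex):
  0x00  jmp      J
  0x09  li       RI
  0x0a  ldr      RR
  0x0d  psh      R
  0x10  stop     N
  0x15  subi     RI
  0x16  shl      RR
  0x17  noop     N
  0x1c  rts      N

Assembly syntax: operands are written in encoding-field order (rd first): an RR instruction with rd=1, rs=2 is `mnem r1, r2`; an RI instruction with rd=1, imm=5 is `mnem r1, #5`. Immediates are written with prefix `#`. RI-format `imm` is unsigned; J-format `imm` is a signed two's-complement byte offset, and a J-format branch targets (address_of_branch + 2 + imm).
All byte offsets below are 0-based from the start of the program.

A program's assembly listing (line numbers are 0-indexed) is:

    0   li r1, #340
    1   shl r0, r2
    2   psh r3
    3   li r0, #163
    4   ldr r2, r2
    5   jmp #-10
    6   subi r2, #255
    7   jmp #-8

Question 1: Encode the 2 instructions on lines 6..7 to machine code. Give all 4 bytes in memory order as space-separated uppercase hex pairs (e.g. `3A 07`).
line 6 (subi): pack op=0x15:5|rd=2:2|imm=255:9 = 0xacff; little→ ff ac
line 7 (jmp): pack op=0x0:5|imm=-8:11 = 0x07f8; little→ f8 07

FF AC F8 07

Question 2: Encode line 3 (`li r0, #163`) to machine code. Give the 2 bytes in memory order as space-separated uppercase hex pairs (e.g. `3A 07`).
A3 48

line 3 (li): pack op=0x9:5|rd=0:2|imm=163:9 = 0x48a3; little→ a3 48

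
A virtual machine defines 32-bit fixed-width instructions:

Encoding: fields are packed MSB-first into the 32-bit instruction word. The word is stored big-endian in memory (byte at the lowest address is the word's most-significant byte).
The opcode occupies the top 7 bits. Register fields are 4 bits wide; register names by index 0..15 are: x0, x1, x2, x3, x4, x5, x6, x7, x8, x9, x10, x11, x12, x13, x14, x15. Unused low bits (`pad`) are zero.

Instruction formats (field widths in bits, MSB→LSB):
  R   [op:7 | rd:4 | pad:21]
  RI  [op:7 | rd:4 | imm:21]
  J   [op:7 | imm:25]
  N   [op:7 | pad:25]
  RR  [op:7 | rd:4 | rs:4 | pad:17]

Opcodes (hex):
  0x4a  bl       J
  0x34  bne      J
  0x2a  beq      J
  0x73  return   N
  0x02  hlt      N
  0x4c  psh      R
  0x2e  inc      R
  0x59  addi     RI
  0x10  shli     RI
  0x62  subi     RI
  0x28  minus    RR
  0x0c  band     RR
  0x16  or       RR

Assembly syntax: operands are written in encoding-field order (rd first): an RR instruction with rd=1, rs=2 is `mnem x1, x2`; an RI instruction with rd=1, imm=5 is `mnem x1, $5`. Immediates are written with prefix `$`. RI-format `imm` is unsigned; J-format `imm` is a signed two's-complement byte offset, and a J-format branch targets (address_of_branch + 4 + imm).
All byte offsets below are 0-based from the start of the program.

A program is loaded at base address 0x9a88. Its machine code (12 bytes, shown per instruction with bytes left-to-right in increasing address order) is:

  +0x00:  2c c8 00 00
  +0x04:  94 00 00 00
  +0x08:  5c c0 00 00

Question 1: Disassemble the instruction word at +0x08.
@+08  big-endian(5c c0 00 00) = 0x5cc00000
  opcode bits[31:25]=0x2e: inc/R
  [24:21] rd=6 = x6

inc x6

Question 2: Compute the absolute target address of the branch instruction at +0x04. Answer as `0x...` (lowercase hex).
0x9a90

[04] 94 00 00 00 → 0x94000000
  op=0x94000000>>25=0x4a ⇒ bl (J)
  imm@[24:0]=0x0 ⇒ $0
  target = base 0x9a88 + off 0x04 + 4 + imm 0 = 0x9a90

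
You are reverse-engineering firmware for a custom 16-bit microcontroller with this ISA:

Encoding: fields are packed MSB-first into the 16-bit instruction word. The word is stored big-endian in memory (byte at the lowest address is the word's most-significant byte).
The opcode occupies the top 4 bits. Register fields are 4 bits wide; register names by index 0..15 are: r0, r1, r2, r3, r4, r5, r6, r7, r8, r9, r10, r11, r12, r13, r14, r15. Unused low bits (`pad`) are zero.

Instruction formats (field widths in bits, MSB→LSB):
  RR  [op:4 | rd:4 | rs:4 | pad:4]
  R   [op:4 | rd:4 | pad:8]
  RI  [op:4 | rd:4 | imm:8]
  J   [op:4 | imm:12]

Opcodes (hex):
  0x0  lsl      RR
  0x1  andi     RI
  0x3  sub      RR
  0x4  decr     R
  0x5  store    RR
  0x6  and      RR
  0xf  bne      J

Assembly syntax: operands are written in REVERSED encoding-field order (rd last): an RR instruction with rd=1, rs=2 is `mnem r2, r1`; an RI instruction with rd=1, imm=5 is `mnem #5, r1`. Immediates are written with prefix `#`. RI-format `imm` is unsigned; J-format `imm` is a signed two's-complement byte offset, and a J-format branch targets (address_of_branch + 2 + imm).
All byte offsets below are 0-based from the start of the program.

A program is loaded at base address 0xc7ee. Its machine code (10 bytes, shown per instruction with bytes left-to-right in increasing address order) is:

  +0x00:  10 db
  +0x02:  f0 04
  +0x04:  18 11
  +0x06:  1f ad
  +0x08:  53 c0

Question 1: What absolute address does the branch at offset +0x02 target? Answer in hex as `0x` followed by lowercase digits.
@+02  big-endian(f0 04) = 0xf004
  op=0xf004>>12=0xf ⇒ bne (J)
  imm: (w>>0)&0xfff=0x4 → #4
  target = base 0xc7ee + off 0x02 + 2 + imm 4 = 0xc7f6

0xc7f6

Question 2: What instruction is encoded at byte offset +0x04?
andi #17, r8

[04] 18 11 → 0x1811
  op=0x1811>>12=0x1 ⇒ andi (RI)
  rd@[11:8]=0x8 ⇒ r8
  imm@[7:0]=0x11 ⇒ #17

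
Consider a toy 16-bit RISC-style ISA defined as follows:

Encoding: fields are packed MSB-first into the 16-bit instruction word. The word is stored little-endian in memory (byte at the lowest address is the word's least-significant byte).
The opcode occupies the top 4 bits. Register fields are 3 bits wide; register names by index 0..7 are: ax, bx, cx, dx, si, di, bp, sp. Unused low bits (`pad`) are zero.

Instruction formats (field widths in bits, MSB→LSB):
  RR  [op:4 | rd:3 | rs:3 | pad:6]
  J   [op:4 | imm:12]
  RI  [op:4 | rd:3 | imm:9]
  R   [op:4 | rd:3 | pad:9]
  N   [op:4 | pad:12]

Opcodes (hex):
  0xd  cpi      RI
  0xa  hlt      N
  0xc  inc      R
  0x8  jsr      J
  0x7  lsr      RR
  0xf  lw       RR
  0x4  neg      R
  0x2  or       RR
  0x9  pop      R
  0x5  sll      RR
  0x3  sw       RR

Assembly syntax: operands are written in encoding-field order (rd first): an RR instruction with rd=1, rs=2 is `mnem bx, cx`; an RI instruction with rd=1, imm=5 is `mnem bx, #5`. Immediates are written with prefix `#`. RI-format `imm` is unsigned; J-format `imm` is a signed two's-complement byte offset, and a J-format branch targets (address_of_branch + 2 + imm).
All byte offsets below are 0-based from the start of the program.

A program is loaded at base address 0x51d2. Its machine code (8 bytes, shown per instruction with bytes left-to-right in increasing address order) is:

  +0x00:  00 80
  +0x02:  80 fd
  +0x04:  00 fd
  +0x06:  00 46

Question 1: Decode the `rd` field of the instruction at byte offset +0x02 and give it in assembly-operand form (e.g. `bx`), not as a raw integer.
@+02  little-endian(80 fd) = 0xfd80
  top 4b → 0xf → lw [RR]
  rd: (w>>9)&0x7=0x6 → bp
  rs: (w>>6)&0x7=0x6 → bp

bp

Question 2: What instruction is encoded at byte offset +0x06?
neg dx

[06] 00 46 → 0x4600
  top 4b → 0x4 → neg [R]
  rd: (w>>9)&0x7=0x3 → dx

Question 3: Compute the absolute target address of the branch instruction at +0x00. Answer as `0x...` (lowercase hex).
@+00  little-endian(00 80) = 0x8000
  opcode bits[15:12]=0x8: jsr/J
  [11:0] imm=0 = #0
  target = base 0x51d2 + off 0x00 + 2 + imm 0 = 0x51d4

0x51d4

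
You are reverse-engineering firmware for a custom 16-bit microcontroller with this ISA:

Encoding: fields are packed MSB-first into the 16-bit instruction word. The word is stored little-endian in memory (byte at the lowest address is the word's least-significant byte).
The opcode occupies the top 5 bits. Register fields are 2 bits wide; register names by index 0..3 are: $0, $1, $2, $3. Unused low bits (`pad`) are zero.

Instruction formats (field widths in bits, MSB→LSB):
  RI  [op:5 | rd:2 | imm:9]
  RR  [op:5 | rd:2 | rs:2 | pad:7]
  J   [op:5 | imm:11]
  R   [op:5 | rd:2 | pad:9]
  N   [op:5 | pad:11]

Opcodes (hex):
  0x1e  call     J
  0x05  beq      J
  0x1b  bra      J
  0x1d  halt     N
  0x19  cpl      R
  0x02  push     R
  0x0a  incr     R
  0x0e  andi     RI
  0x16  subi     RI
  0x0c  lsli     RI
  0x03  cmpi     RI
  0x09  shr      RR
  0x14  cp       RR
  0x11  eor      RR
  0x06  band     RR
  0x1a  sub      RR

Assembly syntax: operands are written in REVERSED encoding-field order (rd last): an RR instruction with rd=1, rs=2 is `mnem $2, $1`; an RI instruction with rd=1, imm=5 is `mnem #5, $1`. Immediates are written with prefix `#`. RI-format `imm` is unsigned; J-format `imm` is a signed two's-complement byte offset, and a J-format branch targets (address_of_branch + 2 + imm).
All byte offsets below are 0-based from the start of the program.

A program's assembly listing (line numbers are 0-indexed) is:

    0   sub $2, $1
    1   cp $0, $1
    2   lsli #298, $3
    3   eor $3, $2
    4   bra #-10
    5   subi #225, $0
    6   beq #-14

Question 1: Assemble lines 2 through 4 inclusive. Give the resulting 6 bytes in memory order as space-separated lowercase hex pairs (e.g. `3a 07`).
2a 67 80 8d f6 df

L2: lsli op=0xc:5|rd=3:2|imm=298:9 ⇒ 0x672a ⇒ little 2a 67
L3: eor op=0x11:5|rd=2:2|rs=3:2|pad=0:7 ⇒ 0x8d80 ⇒ little 80 8d
L4: bra op=0x1b:5|imm=-10:11 ⇒ 0xdff6 ⇒ little f6 df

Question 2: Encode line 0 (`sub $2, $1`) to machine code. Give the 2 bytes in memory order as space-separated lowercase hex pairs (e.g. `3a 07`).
00 d3

0. sub fields op=0x1a:5|rd=1:2|rs=2:2|pad=0:7 → word d300h → 00 d3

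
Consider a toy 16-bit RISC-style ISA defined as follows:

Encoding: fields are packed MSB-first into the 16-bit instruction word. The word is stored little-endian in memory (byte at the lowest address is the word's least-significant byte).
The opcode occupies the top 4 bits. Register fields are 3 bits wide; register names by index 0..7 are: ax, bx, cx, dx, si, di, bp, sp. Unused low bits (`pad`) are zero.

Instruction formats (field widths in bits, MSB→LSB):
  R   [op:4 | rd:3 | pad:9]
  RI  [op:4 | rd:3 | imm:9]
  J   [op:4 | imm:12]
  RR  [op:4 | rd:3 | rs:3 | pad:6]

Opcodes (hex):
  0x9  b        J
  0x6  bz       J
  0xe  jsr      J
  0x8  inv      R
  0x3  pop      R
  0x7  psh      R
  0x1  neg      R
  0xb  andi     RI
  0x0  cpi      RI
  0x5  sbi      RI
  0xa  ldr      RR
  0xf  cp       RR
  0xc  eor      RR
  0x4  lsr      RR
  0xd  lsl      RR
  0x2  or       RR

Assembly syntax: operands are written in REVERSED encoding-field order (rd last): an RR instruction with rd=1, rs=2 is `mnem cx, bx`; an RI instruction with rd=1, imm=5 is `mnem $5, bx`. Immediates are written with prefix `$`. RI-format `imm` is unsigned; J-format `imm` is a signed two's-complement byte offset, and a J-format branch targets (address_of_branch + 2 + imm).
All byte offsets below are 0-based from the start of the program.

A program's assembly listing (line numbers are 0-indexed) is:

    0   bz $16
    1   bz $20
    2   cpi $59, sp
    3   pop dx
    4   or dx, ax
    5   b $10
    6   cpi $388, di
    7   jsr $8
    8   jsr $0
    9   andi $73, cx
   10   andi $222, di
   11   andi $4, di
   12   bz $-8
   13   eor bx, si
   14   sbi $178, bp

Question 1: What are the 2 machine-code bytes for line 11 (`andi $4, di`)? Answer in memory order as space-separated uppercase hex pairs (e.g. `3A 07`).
04 BA

L11: andi op=0xb:4|rd=5:3|imm=4:9 ⇒ 0xba04 ⇒ little 04 ba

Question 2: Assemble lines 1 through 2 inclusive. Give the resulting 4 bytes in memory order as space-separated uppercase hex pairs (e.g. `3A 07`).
L1: bz op=0x6:4|imm=20:12 ⇒ 0x6014 ⇒ little 14 60
L2: cpi op=0x0:4|rd=7:3|imm=59:9 ⇒ 0x0e3b ⇒ little 3b 0e

14 60 3B 0E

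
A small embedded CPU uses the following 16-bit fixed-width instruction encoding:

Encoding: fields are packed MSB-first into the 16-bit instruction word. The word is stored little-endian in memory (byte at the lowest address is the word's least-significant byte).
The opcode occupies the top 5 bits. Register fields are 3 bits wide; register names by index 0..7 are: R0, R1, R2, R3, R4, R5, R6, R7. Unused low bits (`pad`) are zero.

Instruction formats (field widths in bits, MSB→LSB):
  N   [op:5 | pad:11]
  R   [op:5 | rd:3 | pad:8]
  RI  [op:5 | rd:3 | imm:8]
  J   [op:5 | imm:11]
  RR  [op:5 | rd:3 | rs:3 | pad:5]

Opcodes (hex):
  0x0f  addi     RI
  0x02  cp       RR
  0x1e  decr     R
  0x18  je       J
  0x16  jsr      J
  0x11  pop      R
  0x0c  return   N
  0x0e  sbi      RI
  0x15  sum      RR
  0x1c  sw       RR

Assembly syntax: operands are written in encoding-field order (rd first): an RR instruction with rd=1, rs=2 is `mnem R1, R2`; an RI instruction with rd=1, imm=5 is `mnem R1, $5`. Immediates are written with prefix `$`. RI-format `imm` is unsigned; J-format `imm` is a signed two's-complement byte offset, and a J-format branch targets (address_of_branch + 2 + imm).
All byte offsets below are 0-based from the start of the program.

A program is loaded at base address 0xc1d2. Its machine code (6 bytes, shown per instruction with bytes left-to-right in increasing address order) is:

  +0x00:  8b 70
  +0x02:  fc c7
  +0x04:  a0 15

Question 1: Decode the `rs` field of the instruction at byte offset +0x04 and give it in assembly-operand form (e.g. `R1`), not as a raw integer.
R5

[04] a0 15 → 0x15a0
  op=0x15a0>>11=0x2 ⇒ cp (RR)
  [10:8] rd=5 = R5
  [7:5] rs=5 = R5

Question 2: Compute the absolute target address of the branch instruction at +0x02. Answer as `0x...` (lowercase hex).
+0x02: fc c7 ⇒ word 0xc7fc (little)
  op=0xc7fc>>11=0x18 ⇒ je (J)
  imm: (w>>0)&0x7ff=0x7fc (s11→-4) → $-4
  target = base 0xc1d2 + off 0x02 + 2 + imm -4 = 0xc1d2

0xc1d2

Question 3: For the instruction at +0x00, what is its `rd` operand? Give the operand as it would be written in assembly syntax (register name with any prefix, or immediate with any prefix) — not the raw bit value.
R0

[00] 8b 70 → 0x708b
  top 5b → 0xe → sbi [RI]
  rd@[10:8]=0x0 ⇒ R0
  imm@[7:0]=0x8b ⇒ $139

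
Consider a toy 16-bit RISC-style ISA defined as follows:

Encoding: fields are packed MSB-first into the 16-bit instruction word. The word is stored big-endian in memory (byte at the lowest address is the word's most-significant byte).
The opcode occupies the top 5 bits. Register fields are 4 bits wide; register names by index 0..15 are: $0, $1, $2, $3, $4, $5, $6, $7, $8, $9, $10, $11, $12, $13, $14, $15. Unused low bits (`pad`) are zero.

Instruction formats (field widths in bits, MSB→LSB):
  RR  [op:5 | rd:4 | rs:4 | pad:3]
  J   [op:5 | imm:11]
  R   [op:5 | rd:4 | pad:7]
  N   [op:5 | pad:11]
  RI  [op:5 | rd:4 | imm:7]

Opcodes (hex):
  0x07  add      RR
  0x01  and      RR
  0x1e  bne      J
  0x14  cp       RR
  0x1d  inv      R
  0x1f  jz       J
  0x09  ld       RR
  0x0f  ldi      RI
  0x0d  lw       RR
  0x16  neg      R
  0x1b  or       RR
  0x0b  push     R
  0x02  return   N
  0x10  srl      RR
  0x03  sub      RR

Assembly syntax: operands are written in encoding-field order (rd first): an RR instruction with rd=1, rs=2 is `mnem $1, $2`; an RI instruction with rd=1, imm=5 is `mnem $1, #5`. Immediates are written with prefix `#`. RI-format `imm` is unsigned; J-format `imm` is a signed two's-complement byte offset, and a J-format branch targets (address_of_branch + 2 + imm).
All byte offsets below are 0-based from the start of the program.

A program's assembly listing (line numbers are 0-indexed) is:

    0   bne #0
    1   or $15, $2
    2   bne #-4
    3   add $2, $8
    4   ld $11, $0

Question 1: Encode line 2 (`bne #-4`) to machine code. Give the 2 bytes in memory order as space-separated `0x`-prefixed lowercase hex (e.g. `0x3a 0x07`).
0xf7 0xfc

2. bne fields op=0x1e:5|imm=-4:11 → word f7fch → f7 fc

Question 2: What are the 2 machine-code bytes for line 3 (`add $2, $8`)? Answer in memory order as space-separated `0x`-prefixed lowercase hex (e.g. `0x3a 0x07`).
line 3 (add): pack op=0x7:5|rd=2:4|rs=8:4|pad=0:3 = 0x3940; big→ 39 40

0x39 0x40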